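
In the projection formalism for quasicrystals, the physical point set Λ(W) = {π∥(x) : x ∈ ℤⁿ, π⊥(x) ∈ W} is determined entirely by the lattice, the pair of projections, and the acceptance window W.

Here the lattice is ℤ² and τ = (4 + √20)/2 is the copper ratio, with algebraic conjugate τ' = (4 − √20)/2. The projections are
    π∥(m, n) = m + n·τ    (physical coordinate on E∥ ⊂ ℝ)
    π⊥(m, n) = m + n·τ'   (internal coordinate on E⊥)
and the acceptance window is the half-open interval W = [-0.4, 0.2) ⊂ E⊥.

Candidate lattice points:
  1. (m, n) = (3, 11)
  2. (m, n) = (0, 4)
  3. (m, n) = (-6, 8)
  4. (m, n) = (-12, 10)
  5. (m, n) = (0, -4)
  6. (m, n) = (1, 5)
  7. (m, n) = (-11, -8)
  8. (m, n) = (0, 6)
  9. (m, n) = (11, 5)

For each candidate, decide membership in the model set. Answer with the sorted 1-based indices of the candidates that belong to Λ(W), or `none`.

τ' = (4−√20)/2 ≈ -0.2361.
#1 (3,11): internal coord 3 + (11)·τ' = +0.4033; +0.4033 ∉ [-0.4, 0.2) → out
#2 (0,4): internal coord 0 + (4)·τ' = -0.9443; -0.9443 ∉ [-0.4, 0.2) → out
#3 (-6,8): internal coord -6 + (8)·τ' = -7.8885; -7.8885 ∉ [-0.4, 0.2) → out
#4 (-12,10): internal coord -12 + (10)·τ' = -14.3607; -14.3607 ∉ [-0.4, 0.2) → out
#5 (0,-4): internal coord 0 + (-4)·τ' = +0.9443; +0.9443 ∉ [-0.4, 0.2) → out
#6 (1,5): internal coord 1 + (5)·τ' = -0.1803; -0.1803 ∈ [-0.4, 0.2) → IN Λ
#7 (-11,-8): internal coord -11 + (-8)·τ' = -9.1115; -9.1115 ∉ [-0.4, 0.2) → out
#8 (0,6): internal coord 0 + (6)·τ' = -1.4164; -1.4164 ∉ [-0.4, 0.2) → out
#9 (11,5): internal coord 11 + (5)·τ' = +9.8197; +9.8197 ∉ [-0.4, 0.2) → out

6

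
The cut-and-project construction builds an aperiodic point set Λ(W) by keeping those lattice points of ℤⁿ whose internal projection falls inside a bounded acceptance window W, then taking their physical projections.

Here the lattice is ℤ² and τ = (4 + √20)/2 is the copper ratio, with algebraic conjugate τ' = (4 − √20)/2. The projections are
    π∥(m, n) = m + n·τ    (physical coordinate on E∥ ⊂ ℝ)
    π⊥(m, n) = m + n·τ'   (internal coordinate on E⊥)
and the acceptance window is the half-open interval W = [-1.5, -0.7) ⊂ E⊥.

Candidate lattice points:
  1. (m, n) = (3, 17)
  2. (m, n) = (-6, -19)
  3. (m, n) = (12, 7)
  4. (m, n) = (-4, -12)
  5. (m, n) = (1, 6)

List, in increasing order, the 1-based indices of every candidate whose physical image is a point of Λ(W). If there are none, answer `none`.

1, 4

Numerically τ ≈ 4.236068 and τ' = −1/τ ≈ -0.236068.
[1] lift (3,17): star map gives -1.013156; window check -1.5 ≤ -1.013156 < -0.7 is true → IN Λ
[2] lift (-6,-19): star map gives -1.514708; window check -1.5 ≤ -1.514708 < -0.7 is false → out
[3] lift (12,7): star map gives 10.347524; window check -1.5 ≤ 10.347524 < -0.7 is false → out
[4] lift (-4,-12): star map gives -1.167184; window check -1.5 ≤ -1.167184 < -0.7 is true → IN Λ
[5] lift (1,6): star map gives -0.416408; window check -1.5 ≤ -0.416408 < -0.7 is false → out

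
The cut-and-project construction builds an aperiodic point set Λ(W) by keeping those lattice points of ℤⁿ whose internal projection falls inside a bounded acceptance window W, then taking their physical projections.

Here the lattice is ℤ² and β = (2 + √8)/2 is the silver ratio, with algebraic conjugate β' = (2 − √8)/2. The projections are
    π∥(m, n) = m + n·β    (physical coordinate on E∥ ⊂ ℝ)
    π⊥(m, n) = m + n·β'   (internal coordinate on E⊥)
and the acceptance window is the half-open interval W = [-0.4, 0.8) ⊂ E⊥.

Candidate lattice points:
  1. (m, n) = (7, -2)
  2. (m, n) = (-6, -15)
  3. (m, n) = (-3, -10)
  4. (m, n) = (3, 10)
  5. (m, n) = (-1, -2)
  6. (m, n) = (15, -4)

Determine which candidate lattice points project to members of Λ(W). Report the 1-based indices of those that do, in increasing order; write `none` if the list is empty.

Compute β' = (2−√8)/2 = -0.41421, so π⊥(m,n) = m -0.41421·n.
#1 (7,-2): internal coord 7 + (-2)·β' = +7.82843; +7.82843 ∉ [-0.4, 0.8) → out
#2 (-6,-15): internal coord -6 + (-15)·β' = +0.21320; +0.21320 ∈ [-0.4, 0.8) → IN Λ
#3 (-3,-10): internal coord -3 + (-10)·β' = +1.14214; +1.14214 ∉ [-0.4, 0.8) → out
#4 (3,10): internal coord 3 + (10)·β' = -1.14214; -1.14214 ∉ [-0.4, 0.8) → out
#5 (-1,-2): internal coord -1 + (-2)·β' = -0.17157; -0.17157 ∈ [-0.4, 0.8) → IN Λ
#6 (15,-4): internal coord 15 + (-4)·β' = +16.65685; +16.65685 ∉ [-0.4, 0.8) → out

2, 5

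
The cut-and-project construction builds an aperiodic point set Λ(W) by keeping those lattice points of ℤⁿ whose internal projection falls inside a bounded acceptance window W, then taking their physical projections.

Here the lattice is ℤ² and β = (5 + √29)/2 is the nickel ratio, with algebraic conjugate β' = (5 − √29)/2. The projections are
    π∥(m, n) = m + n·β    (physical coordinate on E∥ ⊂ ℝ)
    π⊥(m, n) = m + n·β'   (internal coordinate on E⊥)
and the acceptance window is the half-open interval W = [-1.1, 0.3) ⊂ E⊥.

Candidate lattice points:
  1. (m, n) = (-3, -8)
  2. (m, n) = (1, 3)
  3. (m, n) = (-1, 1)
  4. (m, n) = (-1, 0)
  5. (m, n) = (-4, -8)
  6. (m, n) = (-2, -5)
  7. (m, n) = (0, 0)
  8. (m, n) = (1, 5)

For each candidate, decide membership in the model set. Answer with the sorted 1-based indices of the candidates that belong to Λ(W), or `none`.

4, 6, 7, 8

Numerically β ≈ 5.19258 and β' = −1/β ≈ -0.19258.
candidate 1: (m,n)=(-3,-8) → π∥ = -3-8·β ≈ -44.54066, π⊥ = -3-8·β' ≈ -1.45934 ∉ [-1.1, 0.3) ⇒ out
candidate 2: (m,n)=(1,3) → π∥ = 1+3·β ≈ 16.57775, π⊥ = 1+3·β' ≈ 0.42225 ∉ [-1.1, 0.3) ⇒ out
candidate 3: (m,n)=(-1,1) → π∥ = -1+1·β ≈ 4.19258, π⊥ = -1+1·β' ≈ -1.19258 ∉ [-1.1, 0.3) ⇒ out
candidate 4: (m,n)=(-1,0) → π∥ = -1+0·β ≈ -1.00000, π⊥ = -1+0·β' ≈ -1.00000 ∈ [-1.1, 0.3) ⇒ IN Λ
candidate 5: (m,n)=(-4,-8) → π∥ = -4-8·β ≈ -45.54066, π⊥ = -4-8·β' ≈ -2.45934 ∉ [-1.1, 0.3) ⇒ out
candidate 6: (m,n)=(-2,-5) → π∥ = -2-5·β ≈ -27.96291, π⊥ = -2-5·β' ≈ -1.03709 ∈ [-1.1, 0.3) ⇒ IN Λ
candidate 7: (m,n)=(0,0) → π∥ = 0+0·β ≈ 0.00000, π⊥ = 0+0·β' ≈ 0.00000 ∈ [-1.1, 0.3) ⇒ IN Λ
candidate 8: (m,n)=(1,5) → π∥ = 1+5·β ≈ 26.96291, π⊥ = 1+5·β' ≈ 0.03709 ∈ [-1.1, 0.3) ⇒ IN Λ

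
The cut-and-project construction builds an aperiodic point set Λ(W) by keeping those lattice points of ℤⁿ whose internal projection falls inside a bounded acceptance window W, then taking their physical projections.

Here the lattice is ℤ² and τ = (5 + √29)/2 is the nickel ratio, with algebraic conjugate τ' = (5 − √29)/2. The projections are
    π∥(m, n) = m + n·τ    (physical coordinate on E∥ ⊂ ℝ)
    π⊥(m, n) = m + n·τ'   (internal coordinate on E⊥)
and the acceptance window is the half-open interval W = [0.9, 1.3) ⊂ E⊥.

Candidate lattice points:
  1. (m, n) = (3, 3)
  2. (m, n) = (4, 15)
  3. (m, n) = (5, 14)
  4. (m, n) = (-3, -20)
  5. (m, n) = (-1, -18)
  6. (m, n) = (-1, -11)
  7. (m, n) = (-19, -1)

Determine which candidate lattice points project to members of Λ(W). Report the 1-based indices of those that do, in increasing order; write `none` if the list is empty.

τ' = (5−√29)/2 ≈ -0.1926.
#1 (3,3): internal coord 3 + (3)·τ' = +2.4223; +2.4223 ∉ [0.9, 1.3) → out
#2 (4,15): internal coord 4 + (15)·τ' = +1.1113; +1.1113 ∈ [0.9, 1.3) → IN Λ
#3 (5,14): internal coord 5 + (14)·τ' = +2.3038; +2.3038 ∉ [0.9, 1.3) → out
#4 (-3,-20): internal coord -3 + (-20)·τ' = +0.8516; +0.8516 ∉ [0.9, 1.3) → out
#5 (-1,-18): internal coord -1 + (-18)·τ' = +2.4665; +2.4665 ∉ [0.9, 1.3) → out
#6 (-1,-11): internal coord -1 + (-11)·τ' = +1.1184; +1.1184 ∈ [0.9, 1.3) → IN Λ
#7 (-19,-1): internal coord -19 + (-1)·τ' = -18.8074; -18.8074 ∉ [0.9, 1.3) → out

2, 6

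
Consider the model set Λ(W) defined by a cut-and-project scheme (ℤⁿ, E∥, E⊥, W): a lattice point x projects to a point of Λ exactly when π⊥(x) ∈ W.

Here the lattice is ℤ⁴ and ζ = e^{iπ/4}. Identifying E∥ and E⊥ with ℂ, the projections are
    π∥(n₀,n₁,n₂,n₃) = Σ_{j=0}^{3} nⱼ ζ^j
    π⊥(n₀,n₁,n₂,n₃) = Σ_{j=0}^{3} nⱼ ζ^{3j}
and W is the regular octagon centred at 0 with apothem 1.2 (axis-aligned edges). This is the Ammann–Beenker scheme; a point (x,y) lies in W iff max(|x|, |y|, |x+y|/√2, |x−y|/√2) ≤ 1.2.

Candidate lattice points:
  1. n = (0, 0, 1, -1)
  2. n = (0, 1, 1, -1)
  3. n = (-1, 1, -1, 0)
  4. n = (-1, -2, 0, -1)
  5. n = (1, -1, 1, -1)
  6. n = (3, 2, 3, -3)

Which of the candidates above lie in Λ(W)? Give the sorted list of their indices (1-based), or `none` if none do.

With ζ = e^{iπ/4} the internal vectors are ζ^0,ζ^3,ζ^6,ζ^9.
#1 (0, 0, 1, -1): internal (-0.707107, -1.707107); octagon support 1.707107 vs apothem 1.2 → ∉ W
#2 (0, 1, 1, -1): internal (-1.414214, -1.000000); octagon support 1.707107 vs apothem 1.2 → ∉ W
#3 (-1, 1, -1, 0): internal (-1.707107, 1.707107); octagon support 2.414214 vs apothem 1.2 → ∉ W
#4 (-1, -2, 0, -1): internal (-0.292893, -2.121320); octagon support 2.121320 vs apothem 1.2 → ∉ W
#5 (1, -1, 1, -1): internal (1.000000, -2.414214); octagon support 2.414214 vs apothem 1.2 → ∉ W
#6 (3, 2, 3, -3): internal (-0.535534, -3.707107); octagon support 3.707107 vs apothem 1.2 → ∉ W

none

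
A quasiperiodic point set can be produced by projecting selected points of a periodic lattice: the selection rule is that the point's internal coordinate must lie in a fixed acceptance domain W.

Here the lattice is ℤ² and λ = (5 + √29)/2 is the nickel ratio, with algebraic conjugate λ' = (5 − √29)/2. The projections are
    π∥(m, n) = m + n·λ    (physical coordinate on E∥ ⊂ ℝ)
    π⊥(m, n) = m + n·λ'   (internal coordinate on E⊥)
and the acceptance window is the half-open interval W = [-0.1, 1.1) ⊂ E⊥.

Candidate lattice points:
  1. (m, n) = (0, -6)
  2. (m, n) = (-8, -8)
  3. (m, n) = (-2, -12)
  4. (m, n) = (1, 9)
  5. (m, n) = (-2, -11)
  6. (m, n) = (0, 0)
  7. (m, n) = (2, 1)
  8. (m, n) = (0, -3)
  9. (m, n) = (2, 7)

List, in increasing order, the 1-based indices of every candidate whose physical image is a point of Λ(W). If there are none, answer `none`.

Compute λ' = (5−√29)/2 = -0.192582, so π⊥(m,n) = m -0.192582·n.
[1] lift (0,-6): star map gives 1.155494; window check -0.1 ≤ 1.155494 < 1.1 is false → out
[2] lift (-8,-8): star map gives -6.459341; window check -0.1 ≤ -6.459341 < 1.1 is false → out
[3] lift (-2,-12): star map gives 0.310989; window check -0.1 ≤ 0.310989 < 1.1 is true → IN Λ
[4] lift (1,9): star map gives -0.733242; window check -0.1 ≤ -0.733242 < 1.1 is false → out
[5] lift (-2,-11): star map gives 0.118406; window check -0.1 ≤ 0.118406 < 1.1 is true → IN Λ
[6] lift (0,0): star map gives 0.000000; window check -0.1 ≤ 0.000000 < 1.1 is true → IN Λ
[7] lift (2,1): star map gives 1.807418; window check -0.1 ≤ 1.807418 < 1.1 is false → out
[8] lift (0,-3): star map gives 0.577747; window check -0.1 ≤ 0.577747 < 1.1 is true → IN Λ
[9] lift (2,7): star map gives 0.651923; window check -0.1 ≤ 0.651923 < 1.1 is true → IN Λ

3, 5, 6, 8, 9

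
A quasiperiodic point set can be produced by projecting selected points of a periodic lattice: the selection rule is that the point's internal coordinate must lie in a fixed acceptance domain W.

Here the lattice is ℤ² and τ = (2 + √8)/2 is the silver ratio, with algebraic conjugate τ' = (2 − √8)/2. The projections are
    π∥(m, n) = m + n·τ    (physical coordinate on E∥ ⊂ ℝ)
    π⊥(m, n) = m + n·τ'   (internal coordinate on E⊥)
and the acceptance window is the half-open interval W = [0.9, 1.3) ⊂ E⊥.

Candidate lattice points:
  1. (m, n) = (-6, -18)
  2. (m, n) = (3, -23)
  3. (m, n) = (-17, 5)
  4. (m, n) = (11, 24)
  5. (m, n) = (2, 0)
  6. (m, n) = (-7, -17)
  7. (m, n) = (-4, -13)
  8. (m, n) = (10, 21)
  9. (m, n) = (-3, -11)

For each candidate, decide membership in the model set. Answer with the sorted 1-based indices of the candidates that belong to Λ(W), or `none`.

Numerically τ ≈ 2.41421 and τ' = −1/τ ≈ -0.41421.
candidate 1: (m,n)=(-6,-18) → π∥ = -6-18·τ ≈ -49.45584, π⊥ = -6-18·τ' ≈ 1.45584 ∉ [0.9, 1.3) ⇒ out
candidate 2: (m,n)=(3,-23) → π∥ = 3-23·τ ≈ -52.52691, π⊥ = 3-23·τ' ≈ 12.52691 ∉ [0.9, 1.3) ⇒ out
candidate 3: (m,n)=(-17,5) → π∥ = -17+5·τ ≈ -4.92893, π⊥ = -17+5·τ' ≈ -19.07107 ∉ [0.9, 1.3) ⇒ out
candidate 4: (m,n)=(11,24) → π∥ = 11+24·τ ≈ 68.94113, π⊥ = 11+24·τ' ≈ 1.05887 ∈ [0.9, 1.3) ⇒ IN Λ
candidate 5: (m,n)=(2,0) → π∥ = 2+0·τ ≈ 2.00000, π⊥ = 2+0·τ' ≈ 2.00000 ∉ [0.9, 1.3) ⇒ out
candidate 6: (m,n)=(-7,-17) → π∥ = -7-17·τ ≈ -48.04163, π⊥ = -7-17·τ' ≈ 0.04163 ∉ [0.9, 1.3) ⇒ out
candidate 7: (m,n)=(-4,-13) → π∥ = -4-13·τ ≈ -35.38478, π⊥ = -4-13·τ' ≈ 1.38478 ∉ [0.9, 1.3) ⇒ out
candidate 8: (m,n)=(10,21) → π∥ = 10+21·τ ≈ 60.69848, π⊥ = 10+21·τ' ≈ 1.30152 ∉ [0.9, 1.3) ⇒ out
candidate 9: (m,n)=(-3,-11) → π∥ = -3-11·τ ≈ -29.55635, π⊥ = -3-11·τ' ≈ 1.55635 ∉ [0.9, 1.3) ⇒ out

4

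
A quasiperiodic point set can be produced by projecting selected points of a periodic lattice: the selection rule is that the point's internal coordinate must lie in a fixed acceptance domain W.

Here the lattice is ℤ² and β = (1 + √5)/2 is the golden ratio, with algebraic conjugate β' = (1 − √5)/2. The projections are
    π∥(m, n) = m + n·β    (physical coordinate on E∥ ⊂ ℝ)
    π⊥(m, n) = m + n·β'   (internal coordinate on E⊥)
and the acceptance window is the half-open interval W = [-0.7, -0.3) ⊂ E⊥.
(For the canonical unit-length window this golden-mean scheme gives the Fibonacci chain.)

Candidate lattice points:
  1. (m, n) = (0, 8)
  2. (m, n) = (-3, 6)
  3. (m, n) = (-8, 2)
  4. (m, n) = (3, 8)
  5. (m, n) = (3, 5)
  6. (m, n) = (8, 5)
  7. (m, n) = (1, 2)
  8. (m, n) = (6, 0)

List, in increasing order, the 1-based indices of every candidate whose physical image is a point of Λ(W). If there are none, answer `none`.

none

Compute β' = (1−√5)/2 = -0.618034, so π⊥(m,n) = m -0.618034·n.
[1] lift (0,8): star map gives -4.944272; window check -0.7 ≤ -4.944272 < -0.3 is false → out
[2] lift (-3,6): star map gives -6.708204; window check -0.7 ≤ -6.708204 < -0.3 is false → out
[3] lift (-8,2): star map gives -9.236068; window check -0.7 ≤ -9.236068 < -0.3 is false → out
[4] lift (3,8): star map gives -1.944272; window check -0.7 ≤ -1.944272 < -0.3 is false → out
[5] lift (3,5): star map gives -0.090170; window check -0.7 ≤ -0.090170 < -0.3 is false → out
[6] lift (8,5): star map gives 4.909830; window check -0.7 ≤ 4.909830 < -0.3 is false → out
[7] lift (1,2): star map gives -0.236068; window check -0.7 ≤ -0.236068 < -0.3 is false → out
[8] lift (6,0): star map gives 6.000000; window check -0.7 ≤ 6.000000 < -0.3 is false → out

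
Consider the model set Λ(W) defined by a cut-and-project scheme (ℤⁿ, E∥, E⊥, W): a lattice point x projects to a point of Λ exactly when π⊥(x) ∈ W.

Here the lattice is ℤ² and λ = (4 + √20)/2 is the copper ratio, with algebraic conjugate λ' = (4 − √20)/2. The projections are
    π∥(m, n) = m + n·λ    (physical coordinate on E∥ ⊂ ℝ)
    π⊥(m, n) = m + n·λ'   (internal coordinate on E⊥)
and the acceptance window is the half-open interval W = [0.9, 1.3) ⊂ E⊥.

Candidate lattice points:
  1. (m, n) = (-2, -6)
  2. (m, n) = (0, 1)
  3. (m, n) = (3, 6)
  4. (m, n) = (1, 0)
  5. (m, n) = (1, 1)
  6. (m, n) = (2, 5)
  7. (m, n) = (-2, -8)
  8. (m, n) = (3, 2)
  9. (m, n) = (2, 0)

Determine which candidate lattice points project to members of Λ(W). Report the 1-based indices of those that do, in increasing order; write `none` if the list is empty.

λ' = (4−√20)/2 ≈ -0.236068.
candidate 1: (m,n)=(-2,-6) → π∥ = -2-6·λ ≈ -27.416408, π⊥ = -2-6·λ' ≈ -0.583592 ∉ [0.9, 1.3) ⇒ out
candidate 2: (m,n)=(0,1) → π∥ = 0+1·λ ≈ 4.236068, π⊥ = 0+1·λ' ≈ -0.236068 ∉ [0.9, 1.3) ⇒ out
candidate 3: (m,n)=(3,6) → π∥ = 3+6·λ ≈ 28.416408, π⊥ = 3+6·λ' ≈ 1.583592 ∉ [0.9, 1.3) ⇒ out
candidate 4: (m,n)=(1,0) → π∥ = 1+0·λ ≈ 1.000000, π⊥ = 1+0·λ' ≈ 1.000000 ∈ [0.9, 1.3) ⇒ IN Λ
candidate 5: (m,n)=(1,1) → π∥ = 1+1·λ ≈ 5.236068, π⊥ = 1+1·λ' ≈ 0.763932 ∉ [0.9, 1.3) ⇒ out
candidate 6: (m,n)=(2,5) → π∥ = 2+5·λ ≈ 23.180340, π⊥ = 2+5·λ' ≈ 0.819660 ∉ [0.9, 1.3) ⇒ out
candidate 7: (m,n)=(-2,-8) → π∥ = -2-8·λ ≈ -35.888544, π⊥ = -2-8·λ' ≈ -0.111456 ∉ [0.9, 1.3) ⇒ out
candidate 8: (m,n)=(3,2) → π∥ = 3+2·λ ≈ 11.472136, π⊥ = 3+2·λ' ≈ 2.527864 ∉ [0.9, 1.3) ⇒ out
candidate 9: (m,n)=(2,0) → π∥ = 2+0·λ ≈ 2.000000, π⊥ = 2+0·λ' ≈ 2.000000 ∉ [0.9, 1.3) ⇒ out

4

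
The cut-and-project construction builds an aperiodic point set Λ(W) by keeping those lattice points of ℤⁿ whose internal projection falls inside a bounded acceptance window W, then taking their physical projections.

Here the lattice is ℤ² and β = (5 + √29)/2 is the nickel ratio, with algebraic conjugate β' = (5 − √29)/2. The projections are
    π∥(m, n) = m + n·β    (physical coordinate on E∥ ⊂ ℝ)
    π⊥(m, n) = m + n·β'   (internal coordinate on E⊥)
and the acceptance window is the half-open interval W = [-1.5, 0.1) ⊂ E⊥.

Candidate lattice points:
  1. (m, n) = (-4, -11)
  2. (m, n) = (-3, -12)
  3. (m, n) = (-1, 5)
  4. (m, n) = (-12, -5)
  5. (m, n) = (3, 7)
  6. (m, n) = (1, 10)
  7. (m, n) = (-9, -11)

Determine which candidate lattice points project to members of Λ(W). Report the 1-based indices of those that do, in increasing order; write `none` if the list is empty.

Compute β' = (5−√29)/2 = -0.192582, so π⊥(m,n) = m -0.192582·n.
candidate 1: (m,n)=(-4,-11) → π∥ = -4-11·β ≈ -61.118406, π⊥ = -4-11·β' ≈ -1.881594 ∉ [-1.5, 0.1) ⇒ out
candidate 2: (m,n)=(-3,-12) → π∥ = -3-12·β ≈ -65.310989, π⊥ = -3-12·β' ≈ -0.689011 ∈ [-1.5, 0.1) ⇒ IN Λ
candidate 3: (m,n)=(-1,5) → π∥ = -1+5·β ≈ 24.962912, π⊥ = -1+5·β' ≈ -1.962912 ∉ [-1.5, 0.1) ⇒ out
candidate 4: (m,n)=(-12,-5) → π∥ = -12-5·β ≈ -37.962912, π⊥ = -12-5·β' ≈ -11.037088 ∉ [-1.5, 0.1) ⇒ out
candidate 5: (m,n)=(3,7) → π∥ = 3+7·β ≈ 39.348077, π⊥ = 3+7·β' ≈ 1.651923 ∉ [-1.5, 0.1) ⇒ out
candidate 6: (m,n)=(1,10) → π∥ = 1+10·β ≈ 52.925824, π⊥ = 1+10·β' ≈ -0.925824 ∈ [-1.5, 0.1) ⇒ IN Λ
candidate 7: (m,n)=(-9,-11) → π∥ = -9-11·β ≈ -66.118406, π⊥ = -9-11·β' ≈ -6.881594 ∉ [-1.5, 0.1) ⇒ out

2, 6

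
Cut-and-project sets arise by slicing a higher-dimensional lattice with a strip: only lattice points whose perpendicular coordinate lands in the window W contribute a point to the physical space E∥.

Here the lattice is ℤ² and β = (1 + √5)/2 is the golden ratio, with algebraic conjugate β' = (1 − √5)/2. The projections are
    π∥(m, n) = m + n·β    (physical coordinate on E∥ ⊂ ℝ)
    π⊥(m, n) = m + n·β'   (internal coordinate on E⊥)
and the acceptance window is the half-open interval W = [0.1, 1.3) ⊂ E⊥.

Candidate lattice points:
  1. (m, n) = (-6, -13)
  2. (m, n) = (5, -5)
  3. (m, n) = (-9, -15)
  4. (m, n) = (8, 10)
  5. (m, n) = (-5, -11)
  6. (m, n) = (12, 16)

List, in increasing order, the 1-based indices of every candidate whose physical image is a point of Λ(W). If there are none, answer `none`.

3

β' = (1−√5)/2 ≈ -0.6180.
candidate 1: (m,n)=(-6,-13) → π∥ = -6-13·β ≈ -27.0344, π⊥ = -6-13·β' ≈ 2.0344 ∉ [0.1, 1.3) ⇒ out
candidate 2: (m,n)=(5,-5) → π∥ = 5-5·β ≈ -3.0902, π⊥ = 5-5·β' ≈ 8.0902 ∉ [0.1, 1.3) ⇒ out
candidate 3: (m,n)=(-9,-15) → π∥ = -9-15·β ≈ -33.2705, π⊥ = -9-15·β' ≈ 0.2705 ∈ [0.1, 1.3) ⇒ IN Λ
candidate 4: (m,n)=(8,10) → π∥ = 8+10·β ≈ 24.1803, π⊥ = 8+10·β' ≈ 1.8197 ∉ [0.1, 1.3) ⇒ out
candidate 5: (m,n)=(-5,-11) → π∥ = -5-11·β ≈ -22.7984, π⊥ = -5-11·β' ≈ 1.7984 ∉ [0.1, 1.3) ⇒ out
candidate 6: (m,n)=(12,16) → π∥ = 12+16·β ≈ 37.8885, π⊥ = 12+16·β' ≈ 2.1115 ∉ [0.1, 1.3) ⇒ out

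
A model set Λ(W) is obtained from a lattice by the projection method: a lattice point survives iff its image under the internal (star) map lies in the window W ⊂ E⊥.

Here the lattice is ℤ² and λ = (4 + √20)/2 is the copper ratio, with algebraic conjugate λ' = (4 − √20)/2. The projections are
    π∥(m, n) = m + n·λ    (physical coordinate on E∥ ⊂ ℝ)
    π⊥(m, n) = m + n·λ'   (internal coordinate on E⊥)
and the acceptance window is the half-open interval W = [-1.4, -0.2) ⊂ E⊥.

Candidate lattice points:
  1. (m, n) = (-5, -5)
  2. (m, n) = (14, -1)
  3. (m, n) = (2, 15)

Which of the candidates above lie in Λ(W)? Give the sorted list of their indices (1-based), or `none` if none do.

none

Numerically λ ≈ 4.236068 and λ' = −1/λ ≈ -0.236068.
#1 (-5,-5): internal coord -5 + (-5)·λ' = -3.819660; -3.819660 ∉ [-1.4, -0.2) → out
#2 (14,-1): internal coord 14 + (-1)·λ' = +14.236068; +14.236068 ∉ [-1.4, -0.2) → out
#3 (2,15): internal coord 2 + (15)·λ' = -1.541020; -1.541020 ∉ [-1.4, -0.2) → out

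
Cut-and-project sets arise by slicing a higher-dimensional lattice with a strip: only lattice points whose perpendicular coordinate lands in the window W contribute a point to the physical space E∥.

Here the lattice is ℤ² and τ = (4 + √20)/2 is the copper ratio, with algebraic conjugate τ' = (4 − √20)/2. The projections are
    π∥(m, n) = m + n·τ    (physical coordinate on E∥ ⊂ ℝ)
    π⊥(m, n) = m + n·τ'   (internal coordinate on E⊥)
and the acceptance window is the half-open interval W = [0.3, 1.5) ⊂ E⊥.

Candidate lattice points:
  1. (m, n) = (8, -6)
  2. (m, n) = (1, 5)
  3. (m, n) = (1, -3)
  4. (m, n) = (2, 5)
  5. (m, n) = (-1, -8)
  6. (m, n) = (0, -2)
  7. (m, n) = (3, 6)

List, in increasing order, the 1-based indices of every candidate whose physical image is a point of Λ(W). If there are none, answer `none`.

Compute τ' = (4−√20)/2 = -0.23607, so π⊥(m,n) = m -0.23607·n.
#1 (8,-6): internal coord 8 + (-6)·τ' = +9.41641; +9.41641 ∉ [0.3, 1.5) → out
#2 (1,5): internal coord 1 + (5)·τ' = -0.18034; -0.18034 ∉ [0.3, 1.5) → out
#3 (1,-3): internal coord 1 + (-3)·τ' = +1.70820; +1.70820 ∉ [0.3, 1.5) → out
#4 (2,5): internal coord 2 + (5)·τ' = +0.81966; +0.81966 ∈ [0.3, 1.5) → IN Λ
#5 (-1,-8): internal coord -1 + (-8)·τ' = +0.88854; +0.88854 ∈ [0.3, 1.5) → IN Λ
#6 (0,-2): internal coord 0 + (-2)·τ' = +0.47214; +0.47214 ∈ [0.3, 1.5) → IN Λ
#7 (3,6): internal coord 3 + (6)·τ' = +1.58359; +1.58359 ∉ [0.3, 1.5) → out

4, 5, 6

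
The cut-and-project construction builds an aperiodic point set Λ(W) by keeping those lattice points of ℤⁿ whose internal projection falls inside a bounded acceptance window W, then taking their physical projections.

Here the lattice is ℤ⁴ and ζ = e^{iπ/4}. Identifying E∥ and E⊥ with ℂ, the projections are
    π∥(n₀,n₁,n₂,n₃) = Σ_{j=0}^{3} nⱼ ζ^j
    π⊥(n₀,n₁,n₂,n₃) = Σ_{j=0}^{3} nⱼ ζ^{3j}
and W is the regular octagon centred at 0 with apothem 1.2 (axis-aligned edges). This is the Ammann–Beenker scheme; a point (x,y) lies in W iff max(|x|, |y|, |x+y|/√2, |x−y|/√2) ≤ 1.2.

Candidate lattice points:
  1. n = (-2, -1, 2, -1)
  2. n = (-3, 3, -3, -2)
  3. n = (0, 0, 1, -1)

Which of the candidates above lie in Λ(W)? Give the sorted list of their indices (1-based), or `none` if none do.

none

With ζ = e^{iπ/4} the internal vectors are ζ^0,ζ^3,ζ^6,ζ^9.
#1 (-2, -1, 2, -1): internal (-2.0000, -3.4142); octagon support 3.8284 vs apothem 1.2 → ∉ W
#2 (-3, 3, -3, -2): internal (-6.5355, 3.7071); octagon support 7.2426 vs apothem 1.2 → ∉ W
#3 (0, 0, 1, -1): internal (-0.7071, -1.7071); octagon support 1.7071 vs apothem 1.2 → ∉ W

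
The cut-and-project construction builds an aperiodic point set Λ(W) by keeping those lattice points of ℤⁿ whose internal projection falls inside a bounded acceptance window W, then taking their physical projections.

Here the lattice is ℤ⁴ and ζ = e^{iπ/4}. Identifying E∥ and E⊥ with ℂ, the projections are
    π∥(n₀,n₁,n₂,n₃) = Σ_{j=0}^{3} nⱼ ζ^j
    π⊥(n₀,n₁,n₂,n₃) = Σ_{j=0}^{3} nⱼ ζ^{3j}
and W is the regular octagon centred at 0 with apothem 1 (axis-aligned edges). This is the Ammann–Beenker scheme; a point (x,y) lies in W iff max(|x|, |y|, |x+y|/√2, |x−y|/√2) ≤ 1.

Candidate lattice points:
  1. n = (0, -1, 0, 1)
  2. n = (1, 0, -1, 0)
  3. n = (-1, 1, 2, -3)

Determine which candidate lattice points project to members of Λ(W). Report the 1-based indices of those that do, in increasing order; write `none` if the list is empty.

Internal map: ζ^{3j} for j=0..3 gives (1,0), (−√2/2,√2/2), (0,−1), (√2/2,√2/2).
#1 (0, -1, 0, 1): internal (1.4142, 0.0000); octagon support 1.4142 vs apothem 1 → ∉ W
#2 (1, 0, -1, 0): internal (1.0000, 1.0000); octagon support 1.4142 vs apothem 1 → ∉ W
#3 (-1, 1, 2, -3): internal (-3.8284, -3.4142); octagon support 5.1213 vs apothem 1 → ∉ W

none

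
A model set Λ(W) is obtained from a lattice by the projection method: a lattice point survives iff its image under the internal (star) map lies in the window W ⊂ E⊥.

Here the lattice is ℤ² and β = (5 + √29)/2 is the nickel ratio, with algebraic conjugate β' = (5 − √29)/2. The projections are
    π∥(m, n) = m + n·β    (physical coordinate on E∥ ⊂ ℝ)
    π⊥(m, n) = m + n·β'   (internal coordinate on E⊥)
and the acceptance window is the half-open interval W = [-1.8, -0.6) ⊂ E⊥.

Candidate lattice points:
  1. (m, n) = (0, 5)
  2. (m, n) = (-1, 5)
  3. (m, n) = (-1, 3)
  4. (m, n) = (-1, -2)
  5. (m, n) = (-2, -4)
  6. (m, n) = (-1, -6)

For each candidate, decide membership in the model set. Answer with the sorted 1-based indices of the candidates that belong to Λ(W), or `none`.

β' = (5−√29)/2 ≈ -0.19258.
[1] lift (0,5): star map gives -0.96291; window check -1.8 ≤ -0.96291 < -0.6 is true → IN Λ
[2] lift (-1,5): star map gives -1.96291; window check -1.8 ≤ -1.96291 < -0.6 is false → out
[3] lift (-1,3): star map gives -1.57775; window check -1.8 ≤ -1.57775 < -0.6 is true → IN Λ
[4] lift (-1,-2): star map gives -0.61484; window check -1.8 ≤ -0.61484 < -0.6 is true → IN Λ
[5] lift (-2,-4): star map gives -1.22967; window check -1.8 ≤ -1.22967 < -0.6 is true → IN Λ
[6] lift (-1,-6): star map gives 0.15549; window check -1.8 ≤ 0.15549 < -0.6 is false → out

1, 3, 4, 5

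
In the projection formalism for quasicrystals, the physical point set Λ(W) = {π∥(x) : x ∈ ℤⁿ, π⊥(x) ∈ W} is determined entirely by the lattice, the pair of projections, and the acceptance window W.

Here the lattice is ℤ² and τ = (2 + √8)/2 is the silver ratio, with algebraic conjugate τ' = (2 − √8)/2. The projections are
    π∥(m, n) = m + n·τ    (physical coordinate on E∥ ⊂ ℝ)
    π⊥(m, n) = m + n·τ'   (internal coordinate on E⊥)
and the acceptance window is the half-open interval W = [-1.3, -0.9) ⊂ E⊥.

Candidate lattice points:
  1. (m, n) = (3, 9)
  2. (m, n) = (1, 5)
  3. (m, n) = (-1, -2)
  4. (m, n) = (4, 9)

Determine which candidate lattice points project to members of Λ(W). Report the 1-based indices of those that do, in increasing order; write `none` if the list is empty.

τ' = (2−√8)/2 ≈ -0.4142.
#1 (3,9): internal coord 3 + (9)·τ' = -0.7279; -0.7279 ∉ [-1.3, -0.9) → out
#2 (1,5): internal coord 1 + (5)·τ' = -1.0711; -1.0711 ∈ [-1.3, -0.9) → IN Λ
#3 (-1,-2): internal coord -1 + (-2)·τ' = -0.1716; -0.1716 ∉ [-1.3, -0.9) → out
#4 (4,9): internal coord 4 + (9)·τ' = +0.2721; +0.2721 ∉ [-1.3, -0.9) → out

2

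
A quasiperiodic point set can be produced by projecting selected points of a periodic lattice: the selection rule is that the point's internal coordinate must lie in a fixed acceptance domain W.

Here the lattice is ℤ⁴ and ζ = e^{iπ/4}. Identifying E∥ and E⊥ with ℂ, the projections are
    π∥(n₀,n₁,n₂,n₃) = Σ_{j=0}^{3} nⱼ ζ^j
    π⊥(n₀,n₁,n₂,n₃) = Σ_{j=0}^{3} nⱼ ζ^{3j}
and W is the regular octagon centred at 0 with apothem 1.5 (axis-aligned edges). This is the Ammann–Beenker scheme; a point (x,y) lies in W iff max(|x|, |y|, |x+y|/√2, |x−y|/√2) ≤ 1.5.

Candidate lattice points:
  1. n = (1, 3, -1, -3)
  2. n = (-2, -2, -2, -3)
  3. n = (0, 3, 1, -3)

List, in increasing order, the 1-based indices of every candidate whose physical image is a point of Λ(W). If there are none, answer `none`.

none

With ζ = e^{iπ/4} the internal vectors are ζ^0,ζ^3,ζ^6,ζ^9.
#1 (1, 3, -1, -3): internal (-3.2426, 1.0000); octagon support 3.2426 vs apothem 1.5 → ∉ W
#2 (-2, -2, -2, -3): internal (-2.7071, -1.5355); octagon support 3.0000 vs apothem 1.5 → ∉ W
#3 (0, 3, 1, -3): internal (-4.2426, -1.0000); octagon support 4.2426 vs apothem 1.5 → ∉ W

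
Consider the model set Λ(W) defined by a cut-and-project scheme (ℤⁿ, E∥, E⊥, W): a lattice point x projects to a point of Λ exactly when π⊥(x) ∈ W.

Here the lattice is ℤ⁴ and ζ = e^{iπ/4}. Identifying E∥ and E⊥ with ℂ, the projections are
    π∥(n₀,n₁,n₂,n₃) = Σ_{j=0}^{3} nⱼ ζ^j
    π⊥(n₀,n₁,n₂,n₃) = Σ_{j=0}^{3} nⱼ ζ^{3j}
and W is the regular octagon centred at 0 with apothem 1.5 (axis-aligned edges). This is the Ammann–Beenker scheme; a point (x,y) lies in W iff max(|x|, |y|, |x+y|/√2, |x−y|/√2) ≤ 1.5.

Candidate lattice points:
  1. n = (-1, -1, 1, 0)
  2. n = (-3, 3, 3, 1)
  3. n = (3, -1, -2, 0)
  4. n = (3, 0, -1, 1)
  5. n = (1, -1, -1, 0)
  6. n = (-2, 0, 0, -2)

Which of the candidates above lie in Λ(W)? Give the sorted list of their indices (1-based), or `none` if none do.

none

π⊥(n) = n₀ + n₁ζ³ + n₂ζ⁶ + n₃ζ⁹ where ζ = e^{iπ/4}.
#1 (-1, -1, 1, 0): internal (-0.2929, -1.7071); octagon support 1.7071 vs apothem 1.5 → ∉ W
#2 (-3, 3, 3, 1): internal (-4.4142, -0.1716); octagon support 4.4142 vs apothem 1.5 → ∉ W
#3 (3, -1, -2, 0): internal (3.7071, 1.2929); octagon support 3.7071 vs apothem 1.5 → ∉ W
#4 (3, 0, -1, 1): internal (3.7071, 1.7071); octagon support 3.8284 vs apothem 1.5 → ∉ W
#5 (1, -1, -1, 0): internal (1.7071, 0.2929); octagon support 1.7071 vs apothem 1.5 → ∉ W
#6 (-2, 0, 0, -2): internal (-3.4142, -1.4142); octagon support 3.4142 vs apothem 1.5 → ∉ W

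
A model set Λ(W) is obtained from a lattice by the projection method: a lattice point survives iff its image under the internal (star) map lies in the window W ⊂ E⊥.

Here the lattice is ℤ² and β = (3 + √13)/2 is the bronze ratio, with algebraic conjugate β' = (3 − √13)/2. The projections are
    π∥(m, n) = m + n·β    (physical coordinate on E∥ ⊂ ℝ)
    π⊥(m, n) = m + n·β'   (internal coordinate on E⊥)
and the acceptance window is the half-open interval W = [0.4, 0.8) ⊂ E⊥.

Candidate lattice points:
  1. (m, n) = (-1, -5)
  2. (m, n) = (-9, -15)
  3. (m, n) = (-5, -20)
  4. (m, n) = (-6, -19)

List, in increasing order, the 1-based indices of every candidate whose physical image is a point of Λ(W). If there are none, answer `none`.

1

β' = (3−√13)/2 ≈ -0.3028.
candidate 1: (m,n)=(-1,-5) → π∥ = -1-5·β ≈ -17.5139, π⊥ = -1-5·β' ≈ 0.5139 ∈ [0.4, 0.8) ⇒ IN Λ
candidate 2: (m,n)=(-9,-15) → π∥ = -9-15·β ≈ -58.5416, π⊥ = -9-15·β' ≈ -4.4584 ∉ [0.4, 0.8) ⇒ out
candidate 3: (m,n)=(-5,-20) → π∥ = -5-20·β ≈ -71.0555, π⊥ = -5-20·β' ≈ 1.0555 ∉ [0.4, 0.8) ⇒ out
candidate 4: (m,n)=(-6,-19) → π∥ = -6-19·β ≈ -68.7527, π⊥ = -6-19·β' ≈ -0.2473 ∉ [0.4, 0.8) ⇒ out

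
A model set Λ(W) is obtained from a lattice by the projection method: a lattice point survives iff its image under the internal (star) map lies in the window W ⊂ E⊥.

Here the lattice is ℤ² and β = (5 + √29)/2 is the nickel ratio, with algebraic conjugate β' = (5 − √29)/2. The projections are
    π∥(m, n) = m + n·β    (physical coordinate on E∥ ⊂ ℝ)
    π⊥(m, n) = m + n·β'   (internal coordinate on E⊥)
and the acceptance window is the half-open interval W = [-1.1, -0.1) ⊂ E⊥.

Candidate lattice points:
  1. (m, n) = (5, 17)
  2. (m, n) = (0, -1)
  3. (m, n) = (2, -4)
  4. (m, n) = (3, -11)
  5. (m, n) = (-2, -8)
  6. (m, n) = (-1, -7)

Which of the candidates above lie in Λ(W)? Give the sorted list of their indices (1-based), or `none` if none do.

β' = (5−√29)/2 ≈ -0.192582.
#1 (5,17): internal coord 5 + (17)·β' = +1.726099; +1.726099 ∉ [-1.1, -0.1) → out
#2 (0,-1): internal coord 0 + (-1)·β' = +0.192582; +0.192582 ∉ [-1.1, -0.1) → out
#3 (2,-4): internal coord 2 + (-4)·β' = +2.770330; +2.770330 ∉ [-1.1, -0.1) → out
#4 (3,-11): internal coord 3 + (-11)·β' = +5.118406; +5.118406 ∉ [-1.1, -0.1) → out
#5 (-2,-8): internal coord -2 + (-8)·β' = -0.459341; -0.459341 ∈ [-1.1, -0.1) → IN Λ
#6 (-1,-7): internal coord -1 + (-7)·β' = +0.348077; +0.348077 ∉ [-1.1, -0.1) → out

5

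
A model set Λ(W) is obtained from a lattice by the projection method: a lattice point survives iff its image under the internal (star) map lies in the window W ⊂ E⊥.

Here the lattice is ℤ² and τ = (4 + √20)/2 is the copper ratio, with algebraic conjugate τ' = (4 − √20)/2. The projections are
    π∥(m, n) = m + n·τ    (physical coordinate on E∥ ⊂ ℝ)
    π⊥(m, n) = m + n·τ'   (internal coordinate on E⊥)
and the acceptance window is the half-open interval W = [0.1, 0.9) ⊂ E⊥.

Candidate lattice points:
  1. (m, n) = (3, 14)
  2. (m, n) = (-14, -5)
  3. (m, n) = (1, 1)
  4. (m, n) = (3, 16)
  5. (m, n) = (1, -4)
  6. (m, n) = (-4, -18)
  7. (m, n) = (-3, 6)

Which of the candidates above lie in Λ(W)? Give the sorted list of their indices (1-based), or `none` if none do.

3, 6

Numerically τ ≈ 4.2361 and τ' = −1/τ ≈ -0.2361.
#1 (3,14): internal coord 3 + (14)·τ' = -0.3050; -0.3050 ∉ [0.1, 0.9) → out
#2 (-14,-5): internal coord -14 + (-5)·τ' = -12.8197; -12.8197 ∉ [0.1, 0.9) → out
#3 (1,1): internal coord 1 + (1)·τ' = +0.7639; +0.7639 ∈ [0.1, 0.9) → IN Λ
#4 (3,16): internal coord 3 + (16)·τ' = -0.7771; -0.7771 ∉ [0.1, 0.9) → out
#5 (1,-4): internal coord 1 + (-4)·τ' = +1.9443; +1.9443 ∉ [0.1, 0.9) → out
#6 (-4,-18): internal coord -4 + (-18)·τ' = +0.2492; +0.2492 ∈ [0.1, 0.9) → IN Λ
#7 (-3,6): internal coord -3 + (6)·τ' = -4.4164; -4.4164 ∉ [0.1, 0.9) → out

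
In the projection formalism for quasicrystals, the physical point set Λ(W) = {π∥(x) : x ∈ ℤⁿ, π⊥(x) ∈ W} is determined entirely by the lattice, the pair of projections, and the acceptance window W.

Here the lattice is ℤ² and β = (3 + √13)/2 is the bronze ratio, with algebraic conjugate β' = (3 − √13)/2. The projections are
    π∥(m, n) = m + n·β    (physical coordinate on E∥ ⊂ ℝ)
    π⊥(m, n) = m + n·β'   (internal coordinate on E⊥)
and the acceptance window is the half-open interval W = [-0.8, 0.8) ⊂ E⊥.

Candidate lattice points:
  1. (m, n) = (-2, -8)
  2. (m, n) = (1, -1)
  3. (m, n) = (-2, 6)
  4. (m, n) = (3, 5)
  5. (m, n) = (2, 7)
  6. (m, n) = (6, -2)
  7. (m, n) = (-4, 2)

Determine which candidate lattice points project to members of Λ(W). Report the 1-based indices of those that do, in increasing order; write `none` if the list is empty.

1, 5

Numerically β ≈ 3.3028 and β' = −1/β ≈ -0.3028.
[1] lift (-2,-8): star map gives 0.4222; window check -0.8 ≤ 0.4222 < 0.8 is true → IN Λ
[2] lift (1,-1): star map gives 1.3028; window check -0.8 ≤ 1.3028 < 0.8 is false → out
[3] lift (-2,6): star map gives -3.8167; window check -0.8 ≤ -3.8167 < 0.8 is false → out
[4] lift (3,5): star map gives 1.4861; window check -0.8 ≤ 1.4861 < 0.8 is false → out
[5] lift (2,7): star map gives -0.1194; window check -0.8 ≤ -0.1194 < 0.8 is true → IN Λ
[6] lift (6,-2): star map gives 6.6056; window check -0.8 ≤ 6.6056 < 0.8 is false → out
[7] lift (-4,2): star map gives -4.6056; window check -0.8 ≤ -4.6056 < 0.8 is false → out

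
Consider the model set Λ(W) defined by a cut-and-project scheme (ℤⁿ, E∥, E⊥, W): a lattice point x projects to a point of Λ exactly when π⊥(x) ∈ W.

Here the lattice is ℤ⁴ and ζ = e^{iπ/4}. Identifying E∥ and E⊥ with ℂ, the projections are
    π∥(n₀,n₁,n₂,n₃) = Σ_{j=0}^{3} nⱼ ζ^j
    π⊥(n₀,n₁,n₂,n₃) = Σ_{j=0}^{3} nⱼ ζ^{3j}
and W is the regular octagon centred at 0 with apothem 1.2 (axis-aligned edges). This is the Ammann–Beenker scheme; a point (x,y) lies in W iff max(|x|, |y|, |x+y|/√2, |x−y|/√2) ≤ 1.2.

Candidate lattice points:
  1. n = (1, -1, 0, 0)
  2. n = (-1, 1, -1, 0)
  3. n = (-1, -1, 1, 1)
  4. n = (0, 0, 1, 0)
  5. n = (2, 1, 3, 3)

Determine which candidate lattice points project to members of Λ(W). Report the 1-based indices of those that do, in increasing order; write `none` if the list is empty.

3, 4

With ζ = e^{iπ/4} the internal vectors are ζ^0,ζ^3,ζ^6,ζ^9.
#1 (1, -1, 0, 0): internal (1.7071, -0.7071); octagon support 1.7071 vs apothem 1.2 → ∉ W
#2 (-1, 1, -1, 0): internal (-1.7071, 1.7071); octagon support 2.4142 vs apothem 1.2 → ∉ W
#3 (-1, -1, 1, 1): internal (0.4142, -1.0000); octagon support 1.0000 vs apothem 1.2 → ∈ W
#4 (0, 0, 1, 0): internal (0.0000, -1.0000); octagon support 1.0000 vs apothem 1.2 → ∈ W
#5 (2, 1, 3, 3): internal (3.4142, -0.1716); octagon support 3.4142 vs apothem 1.2 → ∉ W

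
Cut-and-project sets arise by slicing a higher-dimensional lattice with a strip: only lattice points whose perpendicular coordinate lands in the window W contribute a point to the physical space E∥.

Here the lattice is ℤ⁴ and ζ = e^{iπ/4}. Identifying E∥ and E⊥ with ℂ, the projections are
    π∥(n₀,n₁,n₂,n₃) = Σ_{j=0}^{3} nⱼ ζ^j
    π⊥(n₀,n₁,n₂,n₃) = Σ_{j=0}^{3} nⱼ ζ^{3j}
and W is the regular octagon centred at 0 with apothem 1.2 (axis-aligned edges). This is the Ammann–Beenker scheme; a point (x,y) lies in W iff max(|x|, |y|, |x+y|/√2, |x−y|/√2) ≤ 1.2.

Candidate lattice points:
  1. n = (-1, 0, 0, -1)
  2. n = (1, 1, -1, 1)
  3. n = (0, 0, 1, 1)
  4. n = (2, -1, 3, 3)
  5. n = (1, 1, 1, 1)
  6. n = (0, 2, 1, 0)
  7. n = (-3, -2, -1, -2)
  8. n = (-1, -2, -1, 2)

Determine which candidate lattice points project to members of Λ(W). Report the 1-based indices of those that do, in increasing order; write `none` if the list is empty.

3, 5

π⊥(n) = n₀ + n₁ζ³ + n₂ζ⁶ + n₃ζ⁹ where ζ = e^{iπ/4}.
candidate 1: n = (-1, 0, 0, -1) → π⊥ ≈ (-1.707107, -0.707107); max(|x|,|y|,|x±y|/√2) = 1.707107 > 1.2 ⇒ ∉ W
candidate 2: n = (1, 1, -1, 1) → π⊥ ≈ (+1.000000, +2.414214); max(|x|,|y|,|x±y|/√2) = 2.414214 > 1.2 ⇒ ∉ W
candidate 3: n = (0, 0, 1, 1) → π⊥ ≈ (+0.707107, -0.292893); max(|x|,|y|,|x±y|/√2) = 0.707107 ≤ 1.2 ⇒ ∈ W
candidate 4: n = (2, -1, 3, 3) → π⊥ ≈ (+4.828427, -1.585786); max(|x|,|y|,|x±y|/√2) = 4.828427 > 1.2 ⇒ ∉ W
candidate 5: n = (1, 1, 1, 1) → π⊥ ≈ (+1.000000, +0.414214); max(|x|,|y|,|x±y|/√2) = 1.000000 ≤ 1.2 ⇒ ∈ W
candidate 6: n = (0, 2, 1, 0) → π⊥ ≈ (-1.414214, +0.414214); max(|x|,|y|,|x±y|/√2) = 1.414214 > 1.2 ⇒ ∉ W
candidate 7: n = (-3, -2, -1, -2) → π⊥ ≈ (-3.000000, -1.828427); max(|x|,|y|,|x±y|/√2) = 3.414214 > 1.2 ⇒ ∉ W
candidate 8: n = (-1, -2, -1, 2) → π⊥ ≈ (+1.828427, +1.000000); max(|x|,|y|,|x±y|/√2) = 2.000000 > 1.2 ⇒ ∉ W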